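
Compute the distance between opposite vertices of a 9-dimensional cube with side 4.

||(4,4,...,4)|| = √(9)·4 = 12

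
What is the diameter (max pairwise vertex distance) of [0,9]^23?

||(9,9,...,9)|| = √(23)·9 ≈ 43.1625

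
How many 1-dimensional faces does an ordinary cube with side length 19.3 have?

f_1(3-cube) = (3 choose 1) · 2^2 = 12.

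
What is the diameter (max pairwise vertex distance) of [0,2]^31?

Diagonal = √31 · 2 ≈ 11.1355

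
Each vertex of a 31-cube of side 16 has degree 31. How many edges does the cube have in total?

An n-cube has n·2^(n-1) edges. With n = 31: 31·1073741824 = 33285996544.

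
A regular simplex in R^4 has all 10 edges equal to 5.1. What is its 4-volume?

For a regular n-simplex with edge a, V = (a^n / n!)·√((n+1)/2^n). With a=5.1, n=4: V ≈ 15.7578.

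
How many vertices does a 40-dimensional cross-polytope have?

The 40-dimensional cross-polytope has 2n = 2·40 = 80 vertices.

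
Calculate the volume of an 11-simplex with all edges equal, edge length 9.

V = (9^11 / 11!) · √((11+1) / 2^11) ≈ 60.178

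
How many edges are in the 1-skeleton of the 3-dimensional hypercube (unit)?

Number of 1-faces = C(3,1)·2^(3-1) = 3·4 = 12.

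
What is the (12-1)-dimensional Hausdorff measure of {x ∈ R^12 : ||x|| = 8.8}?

S = n·V_n(r)/r = 12·V_12(8.8)/8.8 (volume-to-surface relation), giving 3.92697e+11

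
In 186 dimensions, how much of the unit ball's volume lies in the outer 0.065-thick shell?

V(inner)/V(outer) = ((1-0.065)/1)^186 ≈ 3.724e-06, so the shell fraction is 0.9999962764.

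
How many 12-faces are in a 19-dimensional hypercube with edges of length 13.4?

Number of 12-faces = C(19,12) · 2^(19-12) = 50388 · 128 = 6449664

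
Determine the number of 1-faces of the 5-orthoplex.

Each 1-face is the convex hull of 2 vertices, one chosen as ±e_i from each of 2 distinct axes: 2^2·C(5,2) = 40.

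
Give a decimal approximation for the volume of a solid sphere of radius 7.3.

The n-ball volume is π^(n/2)·r^n/Γ(n/2+1). With n=3, r=7.3: V ≈ 1629.51.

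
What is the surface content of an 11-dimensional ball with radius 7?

The surface area of an n-ball is 2π^(n/2) r^(n-1) / Γ(n/2). For n=11, r=7: 2582630848·π^5/135 ≈ 5.85434e+09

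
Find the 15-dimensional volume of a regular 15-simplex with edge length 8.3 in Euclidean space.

V_15 = √(16) · 8.3^15 / (15! · 2^(15/2)) ≈ 1.03278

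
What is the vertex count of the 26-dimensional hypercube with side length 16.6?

An n-cube has 2^n vertices; for n = 26 that is 2^26 = 67108864.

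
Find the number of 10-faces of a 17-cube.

Choose 10 of 17 axes to span the face (C(17,10) = 19448 ways), then fix each of the remaining 7 coordinates at one of its two extreme values (2^7 = 128 ways): 19448·128 = 2489344.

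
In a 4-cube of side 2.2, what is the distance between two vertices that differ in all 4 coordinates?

||(2.2,2.2,...,2.2)|| = √(4)·2.2 = 4.4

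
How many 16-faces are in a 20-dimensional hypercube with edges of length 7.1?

Choose 16 of 20 axes to span the face (C(20,16) = 4845 ways), then fix each of the remaining 4 coordinates at one of its two extreme values (2^4 = 16 ways): 4845·16 = 77520.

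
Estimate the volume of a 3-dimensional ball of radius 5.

V = 500·π/3 ≈ 523.599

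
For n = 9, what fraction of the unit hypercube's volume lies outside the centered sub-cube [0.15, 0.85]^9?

1 - (1 - 2·0.15)^9 = 1 - 0.7^9 ≈ 0.959646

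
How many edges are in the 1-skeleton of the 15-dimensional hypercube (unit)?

An n-cube has n·2^(n-1) edges. With n = 15: 15·16384 = 245760.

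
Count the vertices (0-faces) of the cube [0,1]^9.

Number of vertices = 2^9 = 512.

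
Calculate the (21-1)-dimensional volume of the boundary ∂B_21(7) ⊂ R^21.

S = n·V_n(r)/r = 21·V_21(7)/7 (volume-to-surface relation), giving 23344937339644196864·π^10/93532725 ≈ 2.33737e+16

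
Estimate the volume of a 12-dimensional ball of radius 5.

Volume = π^{12/2}·(5)^12/Γ(7) = 48828125·π^6/144 ≈ 3.25992e+08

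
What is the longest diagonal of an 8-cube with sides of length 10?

d = √(10² + 10² + ... + 10²) [8 terms] = √(8·10²) = 10√8 ≈ 28.2843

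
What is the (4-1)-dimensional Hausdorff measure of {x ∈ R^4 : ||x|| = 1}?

S = n·V_n(r)/r = 4·V_4(1)/1 (volume-to-surface relation), giving 2·π^2 ≈ 19.7392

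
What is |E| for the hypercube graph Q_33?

Each of the 2^33 = 8589934592 vertices has degree 33; total edges = 33·2^33/2 = 141733920768.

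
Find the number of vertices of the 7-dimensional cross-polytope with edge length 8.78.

An n-cross-polytope has 2n vertices; here n = 7, giving 14.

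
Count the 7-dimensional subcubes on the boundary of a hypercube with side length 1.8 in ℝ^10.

Number of 7-faces = C(10,7) · 2^(10-7) = 120 · 8 = 960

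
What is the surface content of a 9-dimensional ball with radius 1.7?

S = n·V_n(r)/r = 9·V_9(1.7)/1.7 (volume-to-surface relation), giving 2070.86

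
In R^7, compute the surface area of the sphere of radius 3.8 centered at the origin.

The surface area of an n-ball is 2π^(n/2) r^(n-1) / Γ(n/2). For n=7, r=3.8: 99581.8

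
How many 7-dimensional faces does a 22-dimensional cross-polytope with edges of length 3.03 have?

f_7(22-orthoplex) = 2^8 · (22 choose 8) = 81861120.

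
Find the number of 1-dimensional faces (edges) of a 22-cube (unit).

The 22-cube has n·2^(n-1) = 22·2^21 = 22·2097152 = 46137344 edges.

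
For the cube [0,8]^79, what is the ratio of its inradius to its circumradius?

Ratio = (s/2)/(s√79/2) = 79^(-1/2) ≈ 0.112509.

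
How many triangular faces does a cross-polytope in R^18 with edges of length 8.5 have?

Number of 2-faces = 2^(2+1) · C(18,2+1) = 8 · 816 = 6528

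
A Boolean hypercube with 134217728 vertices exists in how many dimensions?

Since 2^n = 134217728, we have n = 27.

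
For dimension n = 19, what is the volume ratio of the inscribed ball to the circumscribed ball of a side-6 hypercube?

The radii are 6/2 and 6√19/2, so the volume ratio is (1/√19)^19 = 19^{-19/2} ≈ 7.10953e-13.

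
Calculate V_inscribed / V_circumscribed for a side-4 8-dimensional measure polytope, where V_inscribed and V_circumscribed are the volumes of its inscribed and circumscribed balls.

Volume scales as r^n, and r_in/r_out = 1/√8, giving (1/√8)^8 ≈ 0.000244141.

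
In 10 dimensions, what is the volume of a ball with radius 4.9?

The n-ball volume is π^(n/2)·r^n/Γ(n/2+1). With n=10, r=4.9: V ≈ 2.03483e+07.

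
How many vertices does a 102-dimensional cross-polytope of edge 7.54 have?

Number of vertices = 2n = 204.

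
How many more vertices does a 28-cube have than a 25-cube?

The 28-cube has 2^28 = 268435456 vertices. The 25-cube has 2^25 = 33554432 vertices. Difference: 268435456 - 33554432 = 234881024.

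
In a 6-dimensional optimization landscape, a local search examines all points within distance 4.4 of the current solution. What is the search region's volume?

V_6(4.4) = π^(6/2) · (4.4)^6 / Γ(6/2 + 1) ≈ 37498.5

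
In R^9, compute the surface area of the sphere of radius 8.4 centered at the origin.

S = n·V_n(r)/r = 9·V_9(8.4)/8.4 (volume-to-surface relation), giving 7.35859e+08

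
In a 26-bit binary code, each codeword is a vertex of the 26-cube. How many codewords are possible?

Each vertex is a binary string of length 26, so there are 2^26 = 67108864.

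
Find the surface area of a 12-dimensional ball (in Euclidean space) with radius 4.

|∂B_12(4)| = 1048576·π^6/15 ≈ 6.7206e+07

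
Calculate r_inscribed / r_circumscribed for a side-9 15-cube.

r_in / r_out = (9/2) / (9√15/2) = 1/√15 ≈ 0.258199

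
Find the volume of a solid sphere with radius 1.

The n-ball volume is π^(n/2)·r^n/Γ(n/2+1). With n=3, r=1: V = 4·π/3 ≈ 4.18879.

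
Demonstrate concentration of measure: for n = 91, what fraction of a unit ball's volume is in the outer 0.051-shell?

1 - (1-0.051)^91 ≈ 0.991465 ≈ 99.15%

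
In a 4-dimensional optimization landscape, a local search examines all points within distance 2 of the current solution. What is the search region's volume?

V_4(2) = π^(4/2) · (2)^4 / Γ(4/2 + 1) = 8·π^2 ≈ 78.9568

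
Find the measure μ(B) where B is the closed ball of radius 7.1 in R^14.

Volume = π^{14/2}·(7.1)^14/Γ(8) ≈ 4.95719e+11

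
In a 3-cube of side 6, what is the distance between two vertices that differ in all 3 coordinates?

Diagonal = √3 · 6 ≈ 10.3923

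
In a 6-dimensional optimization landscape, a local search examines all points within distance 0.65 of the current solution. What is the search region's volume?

The n-ball volume is π^(n/2)·r^n/Γ(n/2+1). With n=6, r=0.65: V ≈ 0.389743.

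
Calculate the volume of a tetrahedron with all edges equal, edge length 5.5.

Volume = (√2/12) · 5.5³ = 19.6075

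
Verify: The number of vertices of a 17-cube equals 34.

False. The 17-cube has 2^17 = 131072 vertices.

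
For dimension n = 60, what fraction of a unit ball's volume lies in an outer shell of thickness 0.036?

1 - (1-0.036)^60 ≈ 0.889179 ≈ 88.92%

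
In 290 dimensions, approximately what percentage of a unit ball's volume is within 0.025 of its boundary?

1 - (1-0.025)^290 ≈ 0.999352 ≈ 99.94%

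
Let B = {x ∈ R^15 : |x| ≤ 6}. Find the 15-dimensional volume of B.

V_15(6) = π^(15/2) · (6)^15 / Γ(15/2 + 1) = 1486016741376·π^7/25025 ≈ 1.79349e+11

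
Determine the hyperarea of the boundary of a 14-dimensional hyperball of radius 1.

The surface area of an n-ball is 2π^(n/2) r^(n-1) / Γ(n/2). For n=14, r=1: π^7/360 ≈ 8.3897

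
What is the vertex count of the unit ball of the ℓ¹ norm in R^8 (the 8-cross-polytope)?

Number of vertices = 2n = 16.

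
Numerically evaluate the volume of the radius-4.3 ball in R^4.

V_4(4.3) = π^(4/2) · (4.3)^4 / Γ(4/2 + 1) ≈ 1687.11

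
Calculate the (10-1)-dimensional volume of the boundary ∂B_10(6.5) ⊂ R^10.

The surface area of an n-ball is 2π^(n/2) r^(n-1) / Γ(n/2). For n=10, r=6.5: 10604499373·π^5/6144 ≈ 5.28188e+08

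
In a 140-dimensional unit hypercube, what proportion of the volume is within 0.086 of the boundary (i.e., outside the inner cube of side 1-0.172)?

Shell fraction = 1 - (1-0.172)^140 ≈ 1 - 3.344e-12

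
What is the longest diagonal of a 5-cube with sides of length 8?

d = √(8² + 8² + ... + 8²) [5 terms] = √(5·8²) = 8√5 ≈ 17.8885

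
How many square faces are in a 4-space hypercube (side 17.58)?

f_2(4-cube) = (4 choose 2) · 2^2 = 24.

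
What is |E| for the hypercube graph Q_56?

An n-cube has n·2^(n-1) edges. With n = 56: 56·36028797018963968 = 2017612633061982208.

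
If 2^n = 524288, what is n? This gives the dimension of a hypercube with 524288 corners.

Since 2^n = 524288, we have n = 19.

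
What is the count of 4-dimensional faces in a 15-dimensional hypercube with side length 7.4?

Number of 4-faces = C(15,4) · 2^(15-4) = 1365 · 2048 = 2795520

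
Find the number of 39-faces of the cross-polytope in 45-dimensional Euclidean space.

An n-cross-polytope has 2^(k+1)·C(n,k+1) k-faces. Here 2^40·C(45,40) = 1099511627776·1221759 = 1343338226839977984.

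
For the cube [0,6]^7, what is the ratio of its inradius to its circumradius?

r_in / r_out = (6/2) / (6√7/2) = 1/√7 ≈ 0.377964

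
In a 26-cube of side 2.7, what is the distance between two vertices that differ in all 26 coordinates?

Diagonal = √26 · 2.7 ≈ 13.7674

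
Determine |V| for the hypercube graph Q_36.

The 36-cube has 2^36 = 68719476736 vertices.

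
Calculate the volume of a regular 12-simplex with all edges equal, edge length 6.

Volume = 6^12 · √(13/2^12) / 12! ≈ 0.256018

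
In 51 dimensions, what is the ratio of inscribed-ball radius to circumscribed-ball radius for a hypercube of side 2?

r_in = 2/2 (half the side); r_out = 2√51/2 (half the diagonal). Ratio = 1/√51 ≈ 0.140028.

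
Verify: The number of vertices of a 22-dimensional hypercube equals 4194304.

True. The 22-cube has 2^22 = 4194304 vertices.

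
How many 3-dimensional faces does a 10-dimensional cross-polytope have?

An n-cross-polytope has 2^(k+1)·C(n,k+1) k-faces. Here 2^4·C(10,4) = 16·210 = 3360.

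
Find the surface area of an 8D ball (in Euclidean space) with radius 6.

S_8(6) = 2·π^(8/2)·(6)^7 / Γ(8/2) = 93312·π^4 ≈ 9.08944e+06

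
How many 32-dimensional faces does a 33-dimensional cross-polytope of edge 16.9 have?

Number of 32-faces = 2^(32+1) · C(33,32+1) = 8589934592 · 1 = 8589934592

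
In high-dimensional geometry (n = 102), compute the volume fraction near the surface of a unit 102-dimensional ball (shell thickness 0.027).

1 - (1-0.027)^102 ≈ 0.938693 ≈ 93.87%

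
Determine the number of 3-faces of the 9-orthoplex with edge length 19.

Each 3-face is the convex hull of 4 vertices, one chosen as ±e_i from each of 4 distinct axes: 2^4·C(9,4) = 2016.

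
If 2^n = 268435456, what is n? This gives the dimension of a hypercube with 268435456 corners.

2^n = 268435456 ⇒ n = log_2(268435456) = 28.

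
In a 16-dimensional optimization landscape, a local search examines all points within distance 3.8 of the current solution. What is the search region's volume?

Volume = π^{16/2}·(3.8)^16/Γ(9) ≈ 4.44852e+08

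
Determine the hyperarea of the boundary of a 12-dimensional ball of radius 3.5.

S_12(3.5) = 2·π^(12/2)·(3.5)^11 / Γ(12/2) = 1977326743·π^6/122880 ≈ 1.54702e+07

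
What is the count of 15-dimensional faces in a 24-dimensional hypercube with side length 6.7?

Number of 15-faces = C(24,15) · 2^(24-15) = 1307504 · 512 = 669442048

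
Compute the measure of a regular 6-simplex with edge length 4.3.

For a regular n-simplex with edge a, V = (a^n / n!)·√((n+1)/2^n). With a=4.3, n=6: V ≈ 2.9036.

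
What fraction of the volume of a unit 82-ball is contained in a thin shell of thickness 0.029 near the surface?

1 - (1-0.029)^82 ≈ 0.910468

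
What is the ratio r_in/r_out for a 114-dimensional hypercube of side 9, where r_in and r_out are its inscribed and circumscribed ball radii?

For an n-cube of any side s, the inradius is s/2 and the circumradius is s√n/2, so the ratio is 1/√114 ≈ 0.0936586.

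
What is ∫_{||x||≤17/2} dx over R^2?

V = 289·π/4 ≈ 226.98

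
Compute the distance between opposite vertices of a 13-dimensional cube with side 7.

||(7,7,...,7)|| = √(13)·7 ≈ 25.2389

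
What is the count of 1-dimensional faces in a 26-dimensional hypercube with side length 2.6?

Choose 1 of 26 axes to span the face (C(26,1) = 26 ways), then fix each of the remaining 25 coordinates at one of its two extreme values (2^25 = 33554432 ways): 26·33554432 = 872415232.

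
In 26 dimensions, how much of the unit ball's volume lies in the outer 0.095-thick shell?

Shell fraction = 1 - (1-0.095)^26 ≈ 0.925379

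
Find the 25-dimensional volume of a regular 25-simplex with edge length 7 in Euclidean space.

Volume = 7^25 · √(26/2^25) / 25! ≈ 7.61057e-08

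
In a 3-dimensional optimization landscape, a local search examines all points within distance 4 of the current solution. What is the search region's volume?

V = 256·π/3 ≈ 268.083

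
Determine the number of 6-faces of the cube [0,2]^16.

Number of 6-faces = C(16,6) · 2^(16-6) = 8008 · 1024 = 8200192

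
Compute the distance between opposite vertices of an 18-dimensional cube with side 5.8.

d = √(5.8² + 5.8² + ... + 5.8²) [18 terms] = √(18·5.8²) = 5.8√18 ≈ 24.6073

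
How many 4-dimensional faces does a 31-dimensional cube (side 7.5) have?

Number of 4-faces = C(31,4) · 2^(31-4) = 31465 · 134217728 = 4223160811520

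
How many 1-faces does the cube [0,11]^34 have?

Number of 1-faces = C(34,1)·2^(34-1) = 34·8589934592 = 292057776128.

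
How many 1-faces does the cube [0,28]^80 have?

An n-cube has n·2^(n-1) edges. With n = 80: 80·604462909807314587353088 = 48357032784585166988247040.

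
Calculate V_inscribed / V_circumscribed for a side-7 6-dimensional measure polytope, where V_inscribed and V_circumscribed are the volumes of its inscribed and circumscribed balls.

Volume scales as r^n, and r_in/r_out = 1/√6, giving (1/√6)^6 ≈ 0.00462963.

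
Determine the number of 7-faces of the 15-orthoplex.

Number of 7-faces = 2^(7+1) · C(15,7+1) = 256 · 6435 = 1647360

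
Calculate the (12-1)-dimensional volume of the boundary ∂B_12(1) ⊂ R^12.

S_12(1) = 2·π^(12/2)·(1)^11 / Γ(12/2) = π^6/60 ≈ 16.0232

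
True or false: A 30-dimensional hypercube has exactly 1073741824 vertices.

True. The 30-cube has 2^30 = 1073741824 vertices.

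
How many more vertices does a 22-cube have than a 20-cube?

The 22-cube has 2^22 = 4194304 vertices. The 20-cube has 2^20 = 1048576 vertices. Difference: 4194304 - 1048576 = 3145728.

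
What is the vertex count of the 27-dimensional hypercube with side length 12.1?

An n-cube has 2^n vertices; for n = 27 that is 2^27 = 134217728.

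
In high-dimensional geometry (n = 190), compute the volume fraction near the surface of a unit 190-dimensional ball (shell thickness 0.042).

1 - (1-0.042)^190 ≈ 0.999712 ≈ 99.9712%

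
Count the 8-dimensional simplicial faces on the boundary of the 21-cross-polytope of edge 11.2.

An n-cross-polytope has 2^(k+1)·C(n,k+1) k-faces. Here 2^9·C(21,9) = 512·293930 = 150492160.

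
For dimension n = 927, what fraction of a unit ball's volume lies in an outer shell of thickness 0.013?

1 - (1-0.013)^927 ≈ 0.999995 ≈ 99.999460%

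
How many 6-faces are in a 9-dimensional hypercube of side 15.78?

Choose 6 of 9 axes to span the face (C(9,6) = 84 ways), then fix each of the remaining 3 coordinates at one of its two extreme values (2^3 = 8 ways): 84·8 = 672.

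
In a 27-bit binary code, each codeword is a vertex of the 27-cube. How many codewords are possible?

An n-cube has 2^n vertices; for n = 27 that is 2^27 = 134217728.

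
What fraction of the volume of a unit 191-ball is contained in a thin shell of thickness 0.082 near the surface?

V(inner)/V(outer) = ((1-0.082)/1)^191 ≈ 7.997e-08, so the shell fraction is 0.99999992.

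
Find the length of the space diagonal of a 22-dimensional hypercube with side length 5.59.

The space diagonal of an n-cube of side s is s√n. Here 5.59·√22 ≈ 26.2194.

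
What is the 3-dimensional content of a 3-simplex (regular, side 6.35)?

Volume = (√2/12) · 6.35³ = 30.1755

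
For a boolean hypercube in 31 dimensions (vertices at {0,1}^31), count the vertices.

The 31-cube has 2^31 = 2147483648 vertices.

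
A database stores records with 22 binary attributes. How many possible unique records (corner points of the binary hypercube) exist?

The 22-cube has 2^22 = 4194304 vertices.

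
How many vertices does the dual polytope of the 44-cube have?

Number of vertices = 2n = 88.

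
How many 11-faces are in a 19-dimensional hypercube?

An n-cube has C(n,k)·2^(n-k) k-faces. Here C(19,11)·2^8 = 75582·256 = 19348992.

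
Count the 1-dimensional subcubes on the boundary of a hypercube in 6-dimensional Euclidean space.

An n-cube has C(n,k)·2^(n-k) k-faces. Here C(6,1)·2^5 = 6·32 = 192.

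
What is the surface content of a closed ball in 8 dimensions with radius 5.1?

S_8(5.1) = 2·π^(8/2)·(5.1)^7 / Γ(8/2) ≈ 2.91387e+06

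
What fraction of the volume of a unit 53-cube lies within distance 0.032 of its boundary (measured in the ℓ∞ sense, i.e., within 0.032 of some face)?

Shell fraction = 1 - (1-0.064)^53 ≈ 0.969966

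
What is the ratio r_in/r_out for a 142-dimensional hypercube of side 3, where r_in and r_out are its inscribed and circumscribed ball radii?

r_in = 3/2 (half the side); r_out = 3√142/2 (half the diagonal). Ratio = 1/√142 ≈ 0.0839181.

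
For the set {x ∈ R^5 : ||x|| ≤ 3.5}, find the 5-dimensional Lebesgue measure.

V_5(3.5) = π^(5/2) · (3.5)^5 / Γ(5/2 + 1) = 16807·π^2/60 ≈ 2764.64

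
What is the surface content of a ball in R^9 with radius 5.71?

|∂B_9(5.71)| ≈ 3.35466e+07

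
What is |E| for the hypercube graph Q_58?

The 58-cube has n·2^(n-1) = 58·2^57 = 58·144115188075855872 = 8358680908399640576 edges.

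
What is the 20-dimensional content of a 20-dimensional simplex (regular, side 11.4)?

V = (11.4^20 / 20!) · √((20+1) / 2^20) ≈ 2.52803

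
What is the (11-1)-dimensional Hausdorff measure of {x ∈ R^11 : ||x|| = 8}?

S_11(8) = 2·π^(11/2)·(8)^10 / Γ(11/2) = 68719476736·π^5/945 ≈ 2.22535e+10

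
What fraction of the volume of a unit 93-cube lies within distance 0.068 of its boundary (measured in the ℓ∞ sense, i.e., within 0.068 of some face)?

Shell fraction = 1 - (1-0.136)^93 ≈ 0.9999987533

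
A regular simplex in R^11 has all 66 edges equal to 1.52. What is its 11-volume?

Volume = 1.52^11 · √(12/2^11) / 11! ≈ 1.91889e-07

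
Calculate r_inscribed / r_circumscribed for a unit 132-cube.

r_in / r_out = (1/2) / (1√132/2) = 1/√132 ≈ 0.0870388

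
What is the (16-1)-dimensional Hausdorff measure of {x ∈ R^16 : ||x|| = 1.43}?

The surface area of an n-ball is 2π^(n/2) r^(n-1) / Γ(n/2). For n=16, r=1.43: 805.08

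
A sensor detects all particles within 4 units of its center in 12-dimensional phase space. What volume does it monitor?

V_12(4) = π^(12/2) · (4)^12 / Γ(12/2 + 1) = 1048576·π^6/45 ≈ 2.2402e+07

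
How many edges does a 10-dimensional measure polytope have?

An n-cube has n·2^(n-1) edges. With n = 10: 10·512 = 5120.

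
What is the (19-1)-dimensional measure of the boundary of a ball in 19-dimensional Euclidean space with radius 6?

S_19(6) = 2·π^(19/2)·(6)^18 / Γ(19/2) = 1283918464548864·π^9/425425 ≈ 8.99629e+13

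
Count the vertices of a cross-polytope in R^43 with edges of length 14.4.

The 43-dimensional cross-polytope has 2n = 2·43 = 86 vertices.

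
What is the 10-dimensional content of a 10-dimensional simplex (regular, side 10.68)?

For a regular n-simplex with edge a, V = (a^n / n!)·√((n+1)/2^n). With a=10.68, n=10: V ≈ 551.437.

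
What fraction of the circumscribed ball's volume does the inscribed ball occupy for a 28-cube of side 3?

V_in / V_out = (r_in/r_out)^28 = (1/√28)^28 = 28^(-28/2) ≈ 5.49272e-21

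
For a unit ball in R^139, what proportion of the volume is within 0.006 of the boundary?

V(inner)/V(outer) = ((1-0.006)/1)^139 ≈ 0.4332, so the shell fraction is 0.566781.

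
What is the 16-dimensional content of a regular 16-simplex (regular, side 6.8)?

V_16 = √(17) · 6.8^16 / (16! · 2^(16/2)) ≈ 0.0160882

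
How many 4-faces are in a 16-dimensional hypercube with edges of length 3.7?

Number of 4-faces = C(16,4) · 2^(16-4) = 1820 · 4096 = 7454720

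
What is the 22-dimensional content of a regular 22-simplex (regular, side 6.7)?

V = (6.7^22 / 22!) · √((22+1) / 2^22) ≈ 3.10751e-06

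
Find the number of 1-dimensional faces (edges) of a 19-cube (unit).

Number of 1-faces = C(19,1)·2^(19-1) = 19·262144 = 4980736.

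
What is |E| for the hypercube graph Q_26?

Each of the 2^26 = 67108864 vertices has degree 26; total edges = 26·2^26/2 = 872415232.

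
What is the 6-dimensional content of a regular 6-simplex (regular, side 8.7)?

Volume = 8.7^6 · √(7/2^6) / 6! ≈ 199.178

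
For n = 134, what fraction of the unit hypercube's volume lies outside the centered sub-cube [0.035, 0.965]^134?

1 - (1 - 2·0.035)^134 = 1 - 0.93^134 ≈ 0.99994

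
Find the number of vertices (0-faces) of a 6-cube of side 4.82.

An n-cube has C(n,k)·2^(n-k) k-faces. Here C(6,0)·2^6 = 1·64 = 64.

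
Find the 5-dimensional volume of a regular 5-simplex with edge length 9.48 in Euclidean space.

V = (9.48^5 / 5!) · √((5+1) / 2^5) ≈ 276.287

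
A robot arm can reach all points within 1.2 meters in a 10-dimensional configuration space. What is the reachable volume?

V_10(1.2) = π^(10/2) · (1.2)^10 / Γ(10/2 + 1) ≈ 15.7899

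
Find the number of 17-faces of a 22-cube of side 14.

Choose 17 of 22 axes to span the face (C(22,17) = 26334 ways), then fix each of the remaining 5 coordinates at one of its two extreme values (2^5 = 32 ways): 26334·32 = 842688.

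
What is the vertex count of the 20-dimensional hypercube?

The 20-cube has 2^20 = 1048576 vertices.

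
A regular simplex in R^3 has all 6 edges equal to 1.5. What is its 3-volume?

Volume = (√2/12) · 1.5³ = 0.397748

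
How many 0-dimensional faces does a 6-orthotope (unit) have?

Choose 0 of 6 axes to span the face (C(6,0) = 1 way), then fix each of the remaining 6 coordinates at one of its two extreme values (2^6 = 64 ways): 1·64 = 64.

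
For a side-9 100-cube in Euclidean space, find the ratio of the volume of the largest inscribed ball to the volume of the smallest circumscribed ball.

V_in/V_out = n^(-n/2) = 100^(-100/2) ≈ 1e-100.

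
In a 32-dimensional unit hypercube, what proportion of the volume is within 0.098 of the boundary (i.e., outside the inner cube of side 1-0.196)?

Shell fraction = 1 - (1-0.196)^32 ≈ 0.999071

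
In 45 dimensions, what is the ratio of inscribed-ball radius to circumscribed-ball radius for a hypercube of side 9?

r_in / r_out = (9/2) / (9√45/2) = 1/√45 ≈ 0.149071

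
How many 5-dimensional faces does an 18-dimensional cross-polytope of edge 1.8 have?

An n-cross-polytope has 2^(k+1)·C(n,k+1) k-faces. Here 2^6·C(18,6) = 64·18564 = 1188096.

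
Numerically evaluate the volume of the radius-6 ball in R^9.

V_9(6) = π^(9/2) · (6)^9 / Γ(9/2 + 1) = 11943936·π^4/35 ≈ 3.32414e+07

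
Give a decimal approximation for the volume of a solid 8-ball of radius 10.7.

V_8(10.7) = π^(8/2) · (10.7)^8 / Γ(8/2 + 1) ≈ 6.97362e+08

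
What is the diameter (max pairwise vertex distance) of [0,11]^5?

||(11,11,...,11)|| = √(5)·11 ≈ 24.5967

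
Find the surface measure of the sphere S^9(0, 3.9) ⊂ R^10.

|∂B_10(3.9)| ≈ 5.32292e+06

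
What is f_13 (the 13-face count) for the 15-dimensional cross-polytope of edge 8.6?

f_13(15-orthoplex) = 2^14 · (15 choose 14) = 245760.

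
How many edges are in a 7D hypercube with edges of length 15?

An n-cube has C(n,k)·2^(n-k) k-faces. Here C(7,1)·2^6 = 7·64 = 448.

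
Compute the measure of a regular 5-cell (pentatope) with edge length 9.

Volume = 9^4 · √(5/2^4) / 4! ≈ 152.821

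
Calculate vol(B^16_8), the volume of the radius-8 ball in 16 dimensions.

Volume = π^{16/2}·(8)^16/Γ(9) = 2199023255552·π^8/315 ≈ 6.62397e+13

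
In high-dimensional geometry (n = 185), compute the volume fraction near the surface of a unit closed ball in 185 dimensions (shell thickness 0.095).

1 - (1-0.095)^185 ≈ 0.9999999905 ≈ 99.999999%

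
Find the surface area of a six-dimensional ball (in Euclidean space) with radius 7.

The surface area of an n-ball is 2π^(n/2) r^(n-1) / Γ(n/2). For n=6, r=7: 16807·π^3 ≈ 521122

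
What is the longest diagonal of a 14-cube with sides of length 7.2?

d = √(7.2² + 7.2² + ... + 7.2²) [14 terms] = √(14·7.2²) = 7.2√14 ≈ 26.9399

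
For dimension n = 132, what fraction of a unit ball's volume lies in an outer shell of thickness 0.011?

1 - (1-0.011)^132 ≈ 0.767774 ≈ 76.78%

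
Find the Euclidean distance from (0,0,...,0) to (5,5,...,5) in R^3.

||(5,5,...,5)|| = √(3)·5 ≈ 8.66025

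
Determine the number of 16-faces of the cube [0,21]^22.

An n-cube has C(n,k)·2^(n-k) k-faces. Here C(22,16)·2^6 = 74613·64 = 4775232.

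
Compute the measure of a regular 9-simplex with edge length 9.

V_9 = √(10) · 9^9 / (9! · 2^(9/2)) ≈ 149.205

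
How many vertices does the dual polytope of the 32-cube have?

The vertices are ±e_1, ..., ±e_32, so there are 2·32 = 64.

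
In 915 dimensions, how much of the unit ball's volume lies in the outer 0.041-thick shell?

1 - (1-0.041)^915 ≈ 1 - 2.312e-17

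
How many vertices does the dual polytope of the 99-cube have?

Number of vertices = 2n = 198.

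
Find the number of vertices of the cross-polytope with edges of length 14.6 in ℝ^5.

Number of 0-faces = 2^(0+1) · C(5,0+1) = 2 · 5 = 10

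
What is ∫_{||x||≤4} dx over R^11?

The n-ball volume is π^(n/2)·r^n/Γ(n/2+1). With n=11, r=4: V = 268435456·π^5/10395 ≈ 7.9025e+06.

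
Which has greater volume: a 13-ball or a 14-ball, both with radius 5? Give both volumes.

V_13(5) ≈ 1.11161e+09. V_14(5) ≈ 3.65762e+09. The 14-ball is larger.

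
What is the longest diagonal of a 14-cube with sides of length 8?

||(8,8,...,8)|| = √(14)·8 ≈ 29.9333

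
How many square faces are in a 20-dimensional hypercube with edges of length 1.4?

Choose 2 of 20 axes to span the face (C(20,2) = 190 ways), then fix each of the remaining 18 coordinates at one of its two extreme values (2^18 = 262144 ways): 190·262144 = 49807360.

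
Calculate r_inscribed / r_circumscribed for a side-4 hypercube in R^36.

For an n-cube of any side s, the inradius is s/2 and the circumradius is s√n/2, so the ratio is 1/√36 ≈ 0.166667.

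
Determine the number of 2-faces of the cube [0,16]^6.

Number of 2-faces = C(6,2) · 2^(6-2) = 15 · 16 = 240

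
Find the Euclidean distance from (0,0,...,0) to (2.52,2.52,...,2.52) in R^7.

d = √(2.52² + 2.52² + ... + 2.52²) [7 terms] = √(7·2.52²) = 2.52√7 ≈ 6.66729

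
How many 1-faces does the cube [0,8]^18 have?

Each of the 2^18 = 262144 vertices has degree 18; total edges = 18·2^18/2 = 2359296.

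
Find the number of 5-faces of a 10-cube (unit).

Number of 5-faces = C(10,5) · 2^(10-5) = 252 · 32 = 8064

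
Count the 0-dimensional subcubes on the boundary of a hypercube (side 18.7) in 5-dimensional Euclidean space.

Number of 0-faces = C(5,0) · 2^(5-0) = 1 · 32 = 32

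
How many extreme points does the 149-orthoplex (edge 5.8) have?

An n-cross-polytope has 2n vertices; here n = 149, giving 298.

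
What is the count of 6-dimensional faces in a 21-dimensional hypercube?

Number of 6-faces = C(21,6) · 2^(21-6) = 54264 · 32768 = 1778122752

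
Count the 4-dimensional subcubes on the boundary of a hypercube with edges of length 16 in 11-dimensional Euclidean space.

An n-cube has C(n,k)·2^(n-k) k-faces. Here C(11,4)·2^7 = 330·128 = 42240.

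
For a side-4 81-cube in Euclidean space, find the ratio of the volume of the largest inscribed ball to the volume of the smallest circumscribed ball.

The radii are 4/2 and 4√81/2, so the volume ratio is (1/√81)^81 = 81^{-81/2} ≈ 5.08577e-78.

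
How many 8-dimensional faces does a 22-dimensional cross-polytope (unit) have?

f_8(22-orthoplex) = 2^9 · (22 choose 9) = 254679040.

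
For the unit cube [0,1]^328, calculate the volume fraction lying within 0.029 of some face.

Shell fraction = 1 - (1-0.058)^328 ≈ 0.9999999969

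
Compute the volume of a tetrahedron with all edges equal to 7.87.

Volume = (√2/12) · 7.87³ = 57.4458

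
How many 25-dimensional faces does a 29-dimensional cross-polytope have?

Each 25-face is the convex hull of 26 vertices, one chosen as ±e_i from each of 26 distinct axes: 2^26·C(29,26) = 245215789056.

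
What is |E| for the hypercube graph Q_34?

An n-cube has n·2^(n-1) edges. With n = 34: 34·8589934592 = 292057776128.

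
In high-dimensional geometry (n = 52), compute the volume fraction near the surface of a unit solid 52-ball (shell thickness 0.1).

1 - (1-0.1)^52 ≈ 0.995825 ≈ 99.58%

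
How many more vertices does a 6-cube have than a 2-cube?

The 6-cube has 2^6 = 64 vertices. The 2-cube has 2^2 = 4 vertices. Difference: 64 - 4 = 60.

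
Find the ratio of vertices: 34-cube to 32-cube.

The 34-cube has 2^34 = 17179869184 vertices. The 32-cube has 2^32 = 4294967296 vertices. Ratio: 17179869184/4294967296 = 4.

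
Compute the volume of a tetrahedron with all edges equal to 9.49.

Volume = (√2/12) · 9.49³ = 100.724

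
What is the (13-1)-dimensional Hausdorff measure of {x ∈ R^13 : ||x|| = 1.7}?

The surface area of an n-ball is 2π^(n/2) r^(n-1) / Γ(n/2). For n=13, r=1.7: 6897.18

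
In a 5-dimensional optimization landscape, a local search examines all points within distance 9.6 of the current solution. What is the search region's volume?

Volume = π^{5/2}·(9.6)^5/Γ(7/2) ≈ 429195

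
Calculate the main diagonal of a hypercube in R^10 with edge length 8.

The space diagonal of an n-cube of side s is s√n. Here 8·√10 ≈ 25.2982.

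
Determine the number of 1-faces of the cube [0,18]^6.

f_1(6-cube) = (6 choose 1) · 2^5 = 192.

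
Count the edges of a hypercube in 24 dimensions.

An n-cube has n·2^(n-1) edges. With n = 24: 24·8388608 = 201326592.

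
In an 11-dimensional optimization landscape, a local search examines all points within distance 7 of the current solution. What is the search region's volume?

V = 18078415936·π^5/1485 ≈ 3.72549e+09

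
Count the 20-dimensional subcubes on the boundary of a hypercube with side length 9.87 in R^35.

f_20(35-cube) = (35 choose 20) · 2^15 = 106428601466880.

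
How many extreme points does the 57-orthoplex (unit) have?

Number of vertices = 2n = 114.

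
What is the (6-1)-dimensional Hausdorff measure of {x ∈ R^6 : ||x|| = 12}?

|∂B_6(12)| = 248832·π^3 ≈ 7.71535e+06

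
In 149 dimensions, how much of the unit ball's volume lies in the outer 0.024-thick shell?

1 - (1-0.024)^149 ≈ 0.973207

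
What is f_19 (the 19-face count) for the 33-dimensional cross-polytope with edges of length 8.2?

An n-cross-polytope has 2^(k+1)·C(n,k+1) k-faces. Here 2^20·C(33,20) = 1048576·573166440 = 601008572989440.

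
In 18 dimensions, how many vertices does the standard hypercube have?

The 18-cube has 2^18 = 262144 vertices.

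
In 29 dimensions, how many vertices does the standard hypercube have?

Number of vertices = 2^29 = 536870912.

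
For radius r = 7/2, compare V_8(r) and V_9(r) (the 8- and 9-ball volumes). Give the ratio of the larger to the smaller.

V_8(7/2) ≈ 91397.1, V_9(7/2) ≈ 259974. The 9-ball is larger by a factor of 2.844.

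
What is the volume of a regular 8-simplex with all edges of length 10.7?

V = (10.7^8 / 8!) · √((8+1) / 2^8) ≈ 799.008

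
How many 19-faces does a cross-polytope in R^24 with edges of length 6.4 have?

Number of 19-faces = 2^(19+1) · C(24,19+1) = 1048576 · 10626 = 11142168576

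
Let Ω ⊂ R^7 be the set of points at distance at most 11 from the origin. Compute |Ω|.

V_7(11) = π^(7/2) · (11)^7 / Γ(7/2 + 1) = 311794736·π^3/105 ≈ 9.20723e+07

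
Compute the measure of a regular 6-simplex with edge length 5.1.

V = (5.1^6 / 6!) · √((6+1) / 2^6) ≈ 8.08253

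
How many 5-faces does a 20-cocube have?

Each 5-face is the convex hull of 6 vertices, one chosen as ±e_i from each of 6 distinct axes: 2^6·C(20,6) = 2480640.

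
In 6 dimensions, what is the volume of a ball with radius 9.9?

V_6(9.9) = π^(6/2) · (9.9)^6 / Γ(6/2 + 1) ≈ 4.8653e+06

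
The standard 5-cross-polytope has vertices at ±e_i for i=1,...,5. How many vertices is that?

An n-cross-polytope has 2n vertices; here n = 5, giving 10.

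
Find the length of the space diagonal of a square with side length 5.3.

||(5.3,5.3,...,5.3)|| = √(2)·5.3 ≈ 7.49533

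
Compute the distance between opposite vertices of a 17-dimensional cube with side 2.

Diagonal = √17 · 2 ≈ 8.24621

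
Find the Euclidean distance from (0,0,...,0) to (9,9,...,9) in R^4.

Diagonal = √4 · 9 = 18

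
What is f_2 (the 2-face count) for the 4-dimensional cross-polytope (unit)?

Each 2-face is the convex hull of 3 vertices, one chosen as ±e_i from each of 3 distinct axes: 2^3·C(4,3) = 32.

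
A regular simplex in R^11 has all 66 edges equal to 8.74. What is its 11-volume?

V = (8.74^11 / 11!) · √((11+1) / 2^11) ≈ 43.5909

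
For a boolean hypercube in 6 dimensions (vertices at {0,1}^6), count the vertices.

The 6-cube has 2^6 = 64 vertices.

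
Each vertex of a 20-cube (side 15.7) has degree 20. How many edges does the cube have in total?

Number of 1-faces = C(20,1)·2^(20-1) = 20·524288 = 10485760.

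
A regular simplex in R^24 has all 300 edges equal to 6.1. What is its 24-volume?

Volume = 6.1^24 · √(25/2^24) / 24! ≈ 1.38618e-08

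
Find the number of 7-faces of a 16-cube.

An n-cube has C(n,k)·2^(n-k) k-faces. Here C(16,7)·2^9 = 11440·512 = 5857280.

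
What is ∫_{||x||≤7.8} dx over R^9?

V_9(7.8) = π^(9/2) · (7.8)^9 / Γ(9/2 + 1) ≈ 3.52508e+08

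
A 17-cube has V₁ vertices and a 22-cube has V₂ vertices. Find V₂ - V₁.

V₁ = 2^17 = 131072. V₂ = 2^22 = 4194304. V₂ - V₁ = 4063232.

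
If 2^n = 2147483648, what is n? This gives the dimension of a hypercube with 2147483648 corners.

n = log_2(2147483648) = 31.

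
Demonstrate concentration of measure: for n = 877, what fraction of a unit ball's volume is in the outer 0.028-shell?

1 - (1-0.028)^877 ≈ 1 - 1.525e-11 ≈ (100 - 1.53e-09)%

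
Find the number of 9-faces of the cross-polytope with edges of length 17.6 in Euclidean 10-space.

Number of 9-faces = 2^(9+1) · C(10,9+1) = 1024 · 1 = 1024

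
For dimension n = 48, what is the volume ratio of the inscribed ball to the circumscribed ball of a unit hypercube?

V_in / V_out = (r_in/r_out)^48 = (1/√48)^48 = 48^(-48/2) ≈ 4.469e-41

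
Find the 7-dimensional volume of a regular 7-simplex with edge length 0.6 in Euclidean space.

V = (0.6^7 / 7!) · √((7+1) / 2^7) ≈ 1.38857e-06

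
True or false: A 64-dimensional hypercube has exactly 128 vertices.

False. The 64-cube has 2^64 = 18446744073709551616 vertices.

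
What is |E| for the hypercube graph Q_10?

Number of 1-faces = C(10,1)·2^(10-1) = 10·512 = 5120.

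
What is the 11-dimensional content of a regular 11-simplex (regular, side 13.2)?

Volume = 13.2^11 · √(12/2^11) / 11! ≈ 4065.21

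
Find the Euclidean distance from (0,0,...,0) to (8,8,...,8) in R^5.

d = √(8² + 8² + ... + 8²) [5 terms] = √(5·8²) = 8√5 ≈ 17.8885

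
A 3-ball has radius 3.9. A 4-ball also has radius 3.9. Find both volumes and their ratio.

V_3(3.9) ≈ 248.475. V_4(3.9) ≈ 1141.64. Ratio V_3/V_4 ≈ 0.2176.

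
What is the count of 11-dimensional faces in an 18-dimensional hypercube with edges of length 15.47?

f_11(18-cube) = (18 choose 11) · 2^7 = 4073472.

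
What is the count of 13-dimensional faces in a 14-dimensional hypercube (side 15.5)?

f_13(14-cube) = (14 choose 13) · 2^1 = 28.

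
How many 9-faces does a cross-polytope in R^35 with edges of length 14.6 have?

Number of 9-faces = 2^(9+1) · C(35,9+1) = 1024 · 183579396 = 187985301504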